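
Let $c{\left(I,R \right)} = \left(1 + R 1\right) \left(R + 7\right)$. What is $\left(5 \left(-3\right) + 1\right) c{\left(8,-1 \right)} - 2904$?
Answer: $-2904$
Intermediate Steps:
$c{\left(I,R \right)} = \left(1 + R\right) \left(7 + R\right)$
$\left(5 \left(-3\right) + 1\right) c{\left(8,-1 \right)} - 2904 = \left(5 \left(-3\right) + 1\right) \left(7 + \left(-1\right)^{2} + 8 \left(-1\right)\right) - 2904 = \left(-15 + 1\right) \left(7 + 1 - 8\right) - 2904 = \left(-14\right) 0 - 2904 = 0 - 2904 = -2904$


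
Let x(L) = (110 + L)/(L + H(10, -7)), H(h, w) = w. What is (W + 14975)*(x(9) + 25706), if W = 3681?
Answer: 480681168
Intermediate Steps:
x(L) = (110 + L)/(-7 + L) (x(L) = (110 + L)/(L - 7) = (110 + L)/(-7 + L))
(W + 14975)*(x(9) + 25706) = (3681 + 14975)*((110 + 9)/(-7 + 9) + 25706) = 18656*(119/2 + 25706) = 18656*(51531/2) = 480681168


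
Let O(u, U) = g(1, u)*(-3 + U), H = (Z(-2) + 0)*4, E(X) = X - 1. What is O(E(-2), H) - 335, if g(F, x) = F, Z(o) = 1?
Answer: -334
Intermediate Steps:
E(X) = -1 + X
H = 4 (H = (1 + 0)*4 = 1*4 = 4)
O(u, U) = -3 + U (O(u, U) = 1*(-3 + U) = -3 + U)
O(E(-2), H) - 335 = (-3 + 4) - 335 = 1 - 335 = -334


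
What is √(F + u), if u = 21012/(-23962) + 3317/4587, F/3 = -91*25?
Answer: 2*I*√5153426245617081135/54956847 ≈ 82.615*I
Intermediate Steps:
F = -6825 (F = 3*(-91*25) = 3*(-2275) = -6825)
u = -8450045/54956847 (u = 21012*(-1/23962) + 3317*(1/4587) = -10506/11981 + 3317/4587 = -8450045/54956847 ≈ -0.15376)
√(F + u) = √(-6825 - 8450045/54956847) = √(-375088930820/54956847) = 2*I*√5153426245617081135/54956847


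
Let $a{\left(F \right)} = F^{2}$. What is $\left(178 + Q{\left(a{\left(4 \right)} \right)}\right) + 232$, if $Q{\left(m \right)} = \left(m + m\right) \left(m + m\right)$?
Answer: $1434$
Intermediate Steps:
$Q{\left(m \right)} = 4 m^{2}$ ($Q{\left(m \right)} = 2 m 2 m = 4 m^{2}$)
$\left(178 + Q{\left(a{\left(4 \right)} \right)}\right) + 232 = \left(178 + 4 \left(4^{2}\right)^{2}\right) + 232 = \left(178 + 4 \cdot 16^{2}\right) + 232 = \left(178 + 4 \cdot 256\right) + 232 = \left(178 + 1024\right) + 232 = 1202 + 232 = 1434$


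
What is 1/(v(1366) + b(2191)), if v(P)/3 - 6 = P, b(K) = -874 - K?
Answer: 1/1051 ≈ 0.00095147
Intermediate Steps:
v(P) = 18 + 3*P
1/(v(1366) + b(2191)) = 1/((18 + 3*1366) + (-874 - 1*2191)) = 1/((18 + 4098) + (-874 - 2191)) = 1/(4116 - 3065) = 1/1051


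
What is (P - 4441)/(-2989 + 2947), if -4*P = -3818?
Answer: 6973/84 ≈ 83.012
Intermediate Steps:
P = 1909/2 (P = -1/4*(-3818) = 1909/2 ≈ 954.50)
(P - 4441)/(-2989 + 2947) = (1909/2 - 4441)/(-2989 + 2947) = -6973/2/(-42) = -6973/2*(-1/42) = 6973/84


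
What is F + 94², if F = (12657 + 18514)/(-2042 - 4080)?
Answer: 54062821/6122 ≈ 8830.9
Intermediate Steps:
F = -31171/6122 (F = 31171/(-6122) = 31171*(-1/6122) = -31171/6122 ≈ -5.0916)
F + 94² = -31171/6122 + 94² = -31171/6122 + 8836 = 54062821/6122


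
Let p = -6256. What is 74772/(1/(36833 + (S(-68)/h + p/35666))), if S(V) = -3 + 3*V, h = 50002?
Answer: 3140356880951586/1140263 ≈ 2.7541e+9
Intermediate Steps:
74772/(1/(36833 + (S(-68)/h + p/35666))) = 74772/(1/(36833 + ((-3 + 3*(-68))/50002 - 6256/35666))) = 74772/(1/(36833 + ((-3 - 204)*(1/50002) - 6256*1/35666))) = 74772/(1/(36833 + (-207*1/50002 - 184/1049))) = 74772/(1/(36833 + (-9/2174 - 184/1049))) = 74772/(1/(36833 - 409457/2280526)) = 74772/(1/(83998204701/2280526)) = 74772/(2280526/83998204701) = 74772*(83998204701/2280526) = 3140356880951586/1140263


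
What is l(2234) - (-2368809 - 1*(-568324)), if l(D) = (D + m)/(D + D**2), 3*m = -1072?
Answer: 2696941080608/1497897 ≈ 1.8005e+6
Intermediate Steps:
m = -1072/3 (m = (1/3)*(-1072) = -1072/3 ≈ -357.33)
l(D) = (-1072/3 + D)/(D + D**2) (l(D) = (D - 1072/3)/(D + D**2) = (-1072/3 + D)/(D + D**2))
l(2234) - (-2368809 - 1*(-568324)) = (-1072/3 + 2234)/(2234*(1 + 2234)) - (-2368809 - 1*(-568324)) = (1/2234)*(5630/3)/2235 - (-2368809 + 568324) = (1/2234)*(1/2235)*(5630/3) - 1*(-1800485) = 563/1497897 + 1800485 = 2696941080608/1497897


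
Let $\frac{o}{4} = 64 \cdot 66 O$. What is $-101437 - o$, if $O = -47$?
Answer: $692675$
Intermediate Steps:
$o = -794112$ ($o = 4 \cdot 64 \cdot 66 \left(-47\right) = 4 \cdot 4224 \left(-47\right) = 4 \left(-198528\right) = -794112$)
$-101437 - o = -101437 - -794112 = -101437 + 794112 = 692675$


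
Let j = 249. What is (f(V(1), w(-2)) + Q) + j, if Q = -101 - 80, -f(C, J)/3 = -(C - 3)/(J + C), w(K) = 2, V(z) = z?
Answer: 66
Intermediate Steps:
f(C, J) = 3*(-3 + C)/(C + J) (f(C, J) = -(-3)*(C - 3)/(J + C) = -(-3)*(-3 + C)/(C + J) = 3*(-3 + C)/(C + J))
Q = -181
(f(V(1), w(-2)) + Q) + j = (3*(-3 + 1)/(1 + 2) - 181) + 249 = (3*(-2)/3 - 181) + 249 = (3*(⅓)*(-2) - 181) + 249 = (-2 - 181) + 249 = -183 + 249 = 66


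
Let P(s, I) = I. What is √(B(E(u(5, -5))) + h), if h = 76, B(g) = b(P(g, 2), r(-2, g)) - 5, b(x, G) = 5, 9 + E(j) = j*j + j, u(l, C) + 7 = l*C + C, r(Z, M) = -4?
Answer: 2*√19 ≈ 8.7178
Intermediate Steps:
u(l, C) = -7 + C + C*l (u(l, C) = -7 + (l*C + C) = -7 + (C*l + C) = -7 + (C + C*l) = -7 + C + C*l)
E(j) = -9 + j + j² (E(j) = -9 + (j*j + j) = -9 + (j² + j) = -9 + (j + j²) = -9 + j + j²)
B(g) = 0 (B(g) = 5 - 5 = 0)
√(B(E(u(5, -5))) + h) = √(0 + 76) = √76 = 2*√19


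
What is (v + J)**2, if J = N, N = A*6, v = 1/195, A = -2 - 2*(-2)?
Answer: 5480281/38025 ≈ 144.12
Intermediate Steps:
A = 2 (A = -2 + 4 = 2)
v = 1/195 ≈ 0.0051282
N = 12 (N = 2*6 = 12)
J = 12
(v + J)**2 = (1/195 + 12)**2 = (2341/195)**2 = 5480281/38025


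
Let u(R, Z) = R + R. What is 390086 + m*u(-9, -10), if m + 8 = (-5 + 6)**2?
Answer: 390212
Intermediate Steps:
u(R, Z) = 2*R
m = -7 (m = -8 + (-5 + 6)**2 = -8 + 1**2 = -8 + 1 = -7)
390086 + m*u(-9, -10) = 390086 - 14*(-9) = 390086 - 7*(-18) = 390086 + 126 = 390212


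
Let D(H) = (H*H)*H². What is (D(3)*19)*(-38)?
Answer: -58482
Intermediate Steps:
D(H) = H⁴ (D(H) = H²*H² = H⁴)
(D(3)*19)*(-38) = (3⁴*19)*(-38) = (81*19)*(-38) = 1539*(-38) = -58482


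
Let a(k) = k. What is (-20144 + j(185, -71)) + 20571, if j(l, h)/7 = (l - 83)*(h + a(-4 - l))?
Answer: -185213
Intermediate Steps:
j(l, h) = 7*(-83 + l)*(-4 + h - l) (j(l, h) = 7*((l - 83)*(h + (-4 - l))) = 7*((-83 + l)*(-4 + h - l)) = 7*(-83 + l)*(-4 + h - l))
(-20144 + j(185, -71)) + 20571 = (-20144 + (2324 - 581*(-71) - 7*185² + 553*185 + 7*(-71)*185)) + 20571 = (-20144 + (2324 + 41251 - 7*34225 + 102305 - 91945)) + 20571 = (-20144 + (2324 + 41251 - 239575 + 102305 - 91945)) + 20571 = (-20144 - 185640) + 20571 = -205784 + 20571 = -185213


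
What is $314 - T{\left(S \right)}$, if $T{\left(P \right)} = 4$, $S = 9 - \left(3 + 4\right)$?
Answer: $310$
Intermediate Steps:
$S = 2$ ($S = 9 - 7 = 2$)
$314 - T{\left(S \right)} = 314 - 4 = 310$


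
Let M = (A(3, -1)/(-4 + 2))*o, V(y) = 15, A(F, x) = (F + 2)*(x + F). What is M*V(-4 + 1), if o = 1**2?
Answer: -75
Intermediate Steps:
A(F, x) = (2 + F)*(F + x)
o = 1
M = -5 (M = ((3**2 + 2*3 + 2*(-1) + 3*(-1))/(-4 + 2))*1 = ((9 + 6 - 2 - 3)/(-2))*1 = -1/2*10*1 = -5*1 = -5)
M*V(-4 + 1) = -5*15 = -75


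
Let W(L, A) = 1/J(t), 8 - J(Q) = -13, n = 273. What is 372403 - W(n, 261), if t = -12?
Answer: 7820462/21 ≈ 3.7240e+5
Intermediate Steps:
J(Q) = 21 (J(Q) = 8 - 1*(-13) = 8 + 13 = 21)
W(L, A) = 1/21
372403 - W(n, 261) = 372403 - 1*1/21 = 372403 - 1/21 = 7820462/21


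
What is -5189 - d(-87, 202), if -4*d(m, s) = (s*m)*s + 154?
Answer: -1785275/2 ≈ -8.9264e+5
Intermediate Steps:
d(m, s) = -77/2 - m*s²/4 (d(m, s) = -((s*m)*s + 154)/4 = -((m*s)*s + 154)/4 = -(m*s² + 154)/4 = -(154 + m*s²)/4 = -77/2 - m*s²/4)
-5189 - d(-87, 202) = -5189 - (-77/2 - ¼*(-87)*202²) = -5189 - (-77/2 - ¼*(-87)*40804) = -5189 - (-77/2 + 887487) = -5189 - 1*1774897/2 = -5189 - 1774897/2 = -1785275/2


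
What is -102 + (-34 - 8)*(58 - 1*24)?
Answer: -1530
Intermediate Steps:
-102 + (-34 - 8)*(58 - 1*24) = -102 - 42*(58 - 24) = -102 - 42*34 = -102 - 1428 = -1530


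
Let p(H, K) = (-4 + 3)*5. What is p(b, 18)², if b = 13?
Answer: 25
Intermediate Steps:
p(H, K) = -5 (p(H, K) = -1*5 = -5)
p(b, 18)² = (-5)² = 25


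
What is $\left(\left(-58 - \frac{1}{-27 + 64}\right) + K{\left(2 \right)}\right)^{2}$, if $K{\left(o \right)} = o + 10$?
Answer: $\frac{2900209}{1369} \approx 2118.5$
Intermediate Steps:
$K{\left(o \right)} = 10 + o$
$\left(\left(-58 - \frac{1}{-27 + 64}\right) + K{\left(2 \right)}\right)^{2} = \left(\left(-58 - \frac{1}{-27 + 64}\right) + \left(10 + 2\right)\right)^{2} = \left(\left(-58 - \frac{1}{37}\right) + 12\right)^{2} = \left(- \frac{2147}{37} + 12\right)^{2} = \left(- \frac{1703}{37}\right)^{2} = \frac{2900209}{1369}$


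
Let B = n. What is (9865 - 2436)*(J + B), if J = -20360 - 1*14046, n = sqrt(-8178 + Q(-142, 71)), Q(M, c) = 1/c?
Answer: -255602174 + 7429*I*sqrt(41225227)/71 ≈ -2.556e+8 + 6.7182e+5*I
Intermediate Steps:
n = I*sqrt(41225227)/71 (n = sqrt(-8178 + 1/71) = sqrt(-580637/71) = I*sqrt(41225227)/71 ≈ 90.432*I)
J = -34406 (J = -20360 - 14046 = -34406)
B = I*sqrt(41225227)/71 ≈ 90.432*I
(9865 - 2436)*(J + B) = (9865 - 2436)*(-34406 + I*sqrt(41225227)/71) = 7429*(-34406 + I*sqrt(41225227)/71) = -255602174 + 7429*I*sqrt(41225227)/71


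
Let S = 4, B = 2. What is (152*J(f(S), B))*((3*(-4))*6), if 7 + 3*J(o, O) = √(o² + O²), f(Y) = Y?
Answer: 25536 - 7296*√5 ≈ 9221.7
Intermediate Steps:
J(o, O) = -7/3 + √(O² + o²)/3 (J(o, O) = -7/3 + √(o² + O²)/3 = -7/3 + √(O² + o²)/3)
(152*J(f(S), B))*((3*(-4))*6) = (152*(-7/3 + √(2² + 4²)/3))*((3*(-4))*6) = (152*(-7/3 + √(4 + 16)/3))*(-12*6) = (152*(-7/3 + √20/3))*(-72) = (152*(-7/3 + (2*√5)/3))*(-72) = (152*(-7/3 + 2*√5/3))*(-72) = (-1064/3 + 304*√5/3)*(-72) = 25536 - 7296*√5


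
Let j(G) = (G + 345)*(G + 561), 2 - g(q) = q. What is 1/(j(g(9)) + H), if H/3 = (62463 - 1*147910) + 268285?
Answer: 1/735766 ≈ 1.3591e-6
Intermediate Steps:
g(q) = 2 - q
j(G) = (345 + G)*(561 + G)
H = 548514 (H = 3*((62463 - 1*147910) + 268285) = 3*((62463 - 147910) + 268285) = 3*(-85447 + 268285) = 3*182838 = 548514)
1/(j(g(9)) + H) = 1/((193545 + (2 - 1*9)**2 + 906*(2 - 1*9)) + 548514) = 1/((193545 + (2 - 9)**2 + 906*(2 - 9)) + 548514) = 1/((193545 + (-7)**2 + 906*(-7)) + 548514) = 1/((193545 + 49 - 6342) + 548514) = 1/(187252 + 548514) = 1/735766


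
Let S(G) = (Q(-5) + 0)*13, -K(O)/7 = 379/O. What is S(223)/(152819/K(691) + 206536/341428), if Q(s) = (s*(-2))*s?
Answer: 147193878650/9013385440651 ≈ 0.016331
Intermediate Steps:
Q(s) = -2*s² (Q(s) = (-2*s)*s = -2*s²)
K(O) = -2653/O
S(G) = -650 (S(G) = (-2*(-5)² + 0)*13 = (-2*25 + 0)*13 = (-50 + 0)*13 = -50*13 = -650)
S(223)/(152819/K(691) + 206536/341428) = -650/(152819/((-2653/691)) + 206536/341428) = -650/(152819/((-2653*1/691)) + 206536*(1/341428)) = -650/(152819/(-2653/691) + 51634/85357) = -650/(152819*(-691/2653) + 51634/85357) = -650/(-105597929/2653 + 51634/85357) = -650/(-9013385440651/226452121) = -650*(-226452121/9013385440651) = 147193878650/9013385440651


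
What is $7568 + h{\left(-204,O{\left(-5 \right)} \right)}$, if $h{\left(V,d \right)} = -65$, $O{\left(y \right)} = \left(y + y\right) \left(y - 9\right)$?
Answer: $7503$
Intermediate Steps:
$O{\left(y \right)} = 2 y \left(-9 + y\right)$
$7568 + h{\left(-204,O{\left(-5 \right)} \right)} = 7568 - 65 = 7503$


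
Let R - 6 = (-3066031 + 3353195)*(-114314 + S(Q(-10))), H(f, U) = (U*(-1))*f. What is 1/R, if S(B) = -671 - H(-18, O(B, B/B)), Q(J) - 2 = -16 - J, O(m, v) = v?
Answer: -1/33024721486 ≈ -3.0280e-11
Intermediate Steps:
H(f, U) = -U*f (H(f, U) = (-U)*f = -U*f)
Q(J) = -14 - J (Q(J) = 2 + (-16 - J) = -14 - J)
S(B) = -689 (S(B) = -671 - (-1)*B/B*(-18) = -671 - (-1)*(-18) = -671 - 1*18 = -671 - 18 = -689)
R = -33024721486 (R = 6 + (-3066031 + 3353195)*(-114314 - 689) = 6 + 287164*(-115003) = 6 - 33024721492 = -33024721486)
1/R = 1/(-33024721486) = -1/33024721486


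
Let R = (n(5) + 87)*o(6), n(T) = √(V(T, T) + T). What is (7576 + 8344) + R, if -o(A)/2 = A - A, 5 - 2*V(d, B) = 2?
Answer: 15920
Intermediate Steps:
V(d, B) = 3/2 (V(d, B) = 5/2 - ½*2 = 5/2 - 1 = 3/2)
o(A) = 0 (o(A) = -2*(A - A) = -2*0 = 0)
n(T) = √(3/2 + T)
R = 0 (R = (√(6 + 4*5)/2 + 87)*0 = (√(6 + 20)/2 + 87)*0 = (√26/2 + 87)*0 = (87 + √26/2)*0 = 0)
(7576 + 8344) + R = (7576 + 8344) + 0 = 15920 + 0 = 15920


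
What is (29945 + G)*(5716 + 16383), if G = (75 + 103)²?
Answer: 1361939271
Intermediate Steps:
G = 31684 (G = 178² = 31684)
(29945 + G)*(5716 + 16383) = (29945 + 31684)*(5716 + 16383) = 61629*22099 = 1361939271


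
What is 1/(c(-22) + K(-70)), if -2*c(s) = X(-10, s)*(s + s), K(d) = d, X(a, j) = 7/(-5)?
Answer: -5/504 ≈ -0.0099206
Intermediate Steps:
X(a, j) = -7/5 (X(a, j) = 7*(-⅕) = -7/5)
c(s) = 7*s/5 (c(s) = -(-7)*(s + s)/10 = -(-7)*2*s/10 = -(-7)*s/5 = 7*s/5)
1/(c(-22) + K(-70)) = 1/((7/5)*(-22) - 70) = 1/(-154/5 - 70) = 1/(-504/5) = -5/504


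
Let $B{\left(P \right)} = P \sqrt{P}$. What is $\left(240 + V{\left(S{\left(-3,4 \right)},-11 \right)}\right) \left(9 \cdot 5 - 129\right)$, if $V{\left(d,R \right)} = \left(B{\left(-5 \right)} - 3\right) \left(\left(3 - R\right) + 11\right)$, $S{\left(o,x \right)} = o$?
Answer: $-13860 + 10500 i \sqrt{5} \approx -13860.0 + 23479.0 i$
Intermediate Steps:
$B{\left(P \right)} = P^{\frac{3}{2}}$
$V{\left(d,R \right)} = \left(-3 - 5 i \sqrt{5}\right) \left(14 - R\right)$ ($V{\left(d,R \right)} = \left(\left(-5\right)^{\frac{3}{2}} - 3\right) \left(\left(3 - R\right) + 11\right) = \left(- 5 i \sqrt{5} - 3\right) \left(14 - R\right) = \left(-3 - 5 i \sqrt{5}\right) \left(14 - R\right)$)
$\left(240 + V{\left(S{\left(-3,4 \right)},-11 \right)}\right) \left(9 \cdot 5 - 129\right) = \left(240 + \left(-42 + 3 \left(-11\right) - 70 i \sqrt{5} + 5 i \left(-11\right) \sqrt{5}\right)\right) \left(9 \cdot 5 - 129\right) = \left(240 - \left(75 + 125 i \sqrt{5}\right)\right) \left(45 - 129\right) = \left(240 - \left(75 + 125 i \sqrt{5}\right)\right) \left(-84\right) = \left(165 - 125 i \sqrt{5}\right) \left(-84\right) = -13860 + 10500 i \sqrt{5}$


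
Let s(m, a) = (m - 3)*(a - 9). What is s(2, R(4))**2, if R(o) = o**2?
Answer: 49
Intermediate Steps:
s(m, a) = (-9 + a)*(-3 + m) (s(m, a) = (-3 + m)*(-9 + a) = (-9 + a)*(-3 + m))
s(2, R(4))**2 = (27 - 9*2 - 3*4**2 + 4**2*2)**2 = (27 - 18 - 3*16 + 16*2)**2 = (27 - 18 - 48 + 32)**2 = (-7)**2 = 49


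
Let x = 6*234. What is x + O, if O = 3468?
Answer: 4872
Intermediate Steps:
x = 1404
x + O = 1404 + 3468 = 4872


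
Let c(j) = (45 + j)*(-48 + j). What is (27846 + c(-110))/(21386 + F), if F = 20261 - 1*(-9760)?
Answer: 38116/51407 ≈ 0.74146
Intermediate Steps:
F = 30021 (F = 20261 + 9760 = 30021)
c(j) = (-48 + j)*(45 + j)
(27846 + c(-110))/(21386 + F) = (27846 + (-2160 + (-110)² - 3*(-110)))/(21386 + 30021) = (27846 + (-2160 + 12100 + 330))/51407 = (27846 + 10270)*(1/51407) = 38116*(1/51407) = 38116/51407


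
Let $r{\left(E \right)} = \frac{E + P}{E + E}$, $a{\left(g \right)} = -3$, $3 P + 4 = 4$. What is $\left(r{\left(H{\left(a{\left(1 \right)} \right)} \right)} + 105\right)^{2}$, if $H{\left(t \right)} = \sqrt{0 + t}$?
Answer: $\frac{44521}{4} \approx 11130.0$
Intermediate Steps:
$P = 0$ ($P = - \frac{4}{3} + \frac{1}{3} \cdot 4 = - \frac{4}{3} + \frac{4}{3} = 0$)
$H{\left(t \right)} = \sqrt{t}$
$r{\left(E \right)} = \frac{1}{2}$ ($r{\left(E \right)} = \frac{E + 0}{E + E} = \frac{E}{2 E} = E \frac{1}{2 E} = \frac{1}{2}$)
$\left(r{\left(H{\left(a{\left(1 \right)} \right)} \right)} + 105\right)^{2} = \left(\frac{1}{2} + 105\right)^{2} = \left(\frac{211}{2}\right)^{2} = \frac{44521}{4}$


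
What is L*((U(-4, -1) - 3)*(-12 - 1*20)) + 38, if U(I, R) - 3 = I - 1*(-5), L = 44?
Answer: -1370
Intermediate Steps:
U(I, R) = 8 + I (U(I, R) = 3 + (I - 1*(-5)) = 3 + (I + 5) = 3 + (5 + I) = 8 + I)
L*((U(-4, -1) - 3)*(-12 - 1*20)) + 38 = 44*(((8 - 4) - 3)*(-12 - 1*20)) + 38 = 44*((4 - 3)*(-12 - 20)) + 38 = 44*(1*(-32)) + 38 = 44*(-32) + 38 = -1408 + 38 = -1370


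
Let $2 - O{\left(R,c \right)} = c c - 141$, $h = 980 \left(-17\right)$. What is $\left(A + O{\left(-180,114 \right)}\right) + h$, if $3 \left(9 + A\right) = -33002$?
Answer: $- \frac{121568}{3} \approx -40523.0$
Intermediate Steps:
$h = -16660$
$A = - \frac{33029}{3}$ ($A = -9 + \frac{1}{3} \left(-33002\right) = -9 - \frac{33002}{3} = - \frac{33029}{3} \approx -11010.0$)
$O{\left(R,c \right)} = 143 - c^{2}$ ($O{\left(R,c \right)} = 2 - \left(c c - 141\right) = 2 - \left(c^{2} - 141\right) = 2 - \left(-141 + c^{2}\right) = 143 - c^{2}$)
$\left(A + O{\left(-180,114 \right)}\right) + h = \left(- \frac{33029}{3} + \left(143 - 114^{2}\right)\right) - 16660 = \left(- \frac{33029}{3} + \left(143 - 12996\right)\right) - 16660 = \left(- \frac{33029}{3} - 12853\right) - 16660 = - \frac{71588}{3} - 16660 = - \frac{121568}{3}$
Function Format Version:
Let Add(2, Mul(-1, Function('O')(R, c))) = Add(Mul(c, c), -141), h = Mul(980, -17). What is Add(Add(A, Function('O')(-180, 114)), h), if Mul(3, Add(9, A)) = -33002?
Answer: Rational(-121568, 3) ≈ -40523.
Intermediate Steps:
h = -16660
A = Rational(-33029, 3) (A = Add(-9, Mul(Rational(1, 3), -33002)) = Add(-9, Rational(-33002, 3)) = Rational(-33029, 3) ≈ -11010.)
Function('O')(R, c) = Add(143, Mul(-1, Pow(c, 2))) (Function('O')(R, c) = Add(2, Mul(-1, Add(Mul(c, c), -141))) = Add(2, Mul(-1, Add(Pow(c, 2), -141))) = Add(2, Mul(-1, Add(-141, Pow(c, 2)))) = Add(2, Add(141, Mul(-1, Pow(c, 2)))) = Add(143, Mul(-1, Pow(c, 2))))
Add(Add(A, Function('O')(-180, 114)), h) = Add(Add(Rational(-33029, 3), Add(143, Mul(-1, Pow(114, 2)))), -16660) = Add(Add(Rational(-33029, 3), Add(143, Mul(-1, 12996))), -16660) = Add(Add(Rational(-33029, 3), Add(143, -12996)), -16660) = Add(Add(Rational(-33029, 3), -12853), -16660) = Add(Rational(-71588, 3), -16660) = Rational(-121568, 3)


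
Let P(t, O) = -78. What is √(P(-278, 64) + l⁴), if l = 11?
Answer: √14563 ≈ 120.68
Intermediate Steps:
√(P(-278, 64) + l⁴) = √(-78 + 11⁴) = √(-78 + 14641) = √14563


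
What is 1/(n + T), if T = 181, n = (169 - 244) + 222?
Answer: 1/328 ≈ 0.0030488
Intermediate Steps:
n = 147 (n = -75 + 222 = 147)
1/(n + T) = 1/(147 + 181) = 1/328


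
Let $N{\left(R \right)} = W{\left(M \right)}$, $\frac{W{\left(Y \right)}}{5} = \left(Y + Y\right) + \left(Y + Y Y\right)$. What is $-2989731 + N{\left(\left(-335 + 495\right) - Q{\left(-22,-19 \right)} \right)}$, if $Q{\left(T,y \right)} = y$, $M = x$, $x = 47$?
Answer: $-2977981$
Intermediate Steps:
$M = 47$
$W{\left(Y \right)} = 5 Y^{2} + 15 Y$ ($W{\left(Y \right)} = 5 \left(\left(Y + Y\right) + \left(Y + Y Y\right)\right) = 5 \left(2 Y + \left(Y + Y^{2}\right)\right) = 5 \left(Y^{2} + 3 Y\right) = 5 Y^{2} + 15 Y$)
$N{\left(R \right)} = 11750$ ($N{\left(R \right)} = 5 \cdot 47 \left(3 + 47\right) = 5 \cdot 47 \cdot 50 = 11750$)
$-2989731 + N{\left(\left(-335 + 495\right) - Q{\left(-22,-19 \right)} \right)} = -2989731 + 11750 = -2977981$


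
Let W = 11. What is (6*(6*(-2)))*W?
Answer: -792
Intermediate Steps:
(6*(6*(-2)))*W = (6*(6*(-2)))*11 = (6*(-12))*11 = -72*11 = -792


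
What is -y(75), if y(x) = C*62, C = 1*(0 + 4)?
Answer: -248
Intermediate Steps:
C = 4 (C = 1*4 = 4)
y(x) = 248 (y(x) = 4*62 = 248)
-y(75) = -1*248 = -248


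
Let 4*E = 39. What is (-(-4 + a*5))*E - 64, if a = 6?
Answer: -635/2 ≈ -317.50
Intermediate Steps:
E = 39/4 (E = (1/4)*39 = 39/4 ≈ 9.7500)
(-(-4 + a*5))*E - 64 = -(-4 + 6*5)*(39/4) - 64 = -(-4 + 30)*(39/4) - 64 = -1*26*(39/4) - 64 = -26*39/4 - 64 = -507/2 - 64 = -635/2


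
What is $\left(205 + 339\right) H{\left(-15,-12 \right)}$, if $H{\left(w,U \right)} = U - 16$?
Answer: $-15232$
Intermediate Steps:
$H{\left(w,U \right)} = -16 + U$
$\left(205 + 339\right) H{\left(-15,-12 \right)} = \left(205 + 339\right) \left(-16 - 12\right) = 544 \left(-28\right) = -15232$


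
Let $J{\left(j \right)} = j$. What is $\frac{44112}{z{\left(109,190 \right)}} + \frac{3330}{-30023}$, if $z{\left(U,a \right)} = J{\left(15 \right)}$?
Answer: $\frac{441441542}{150115} \approx 2940.7$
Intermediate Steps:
$z{\left(U,a \right)} = 15$
$\frac{44112}{z{\left(109,190 \right)}} + \frac{3330}{-30023} = \frac{44112}{15} + \frac{3330}{-30023} = 44112 \cdot \frac{1}{15} + 3330 \left(- \frac{1}{30023}\right) = \frac{14704}{5} - \frac{3330}{30023} = \frac{441441542}{150115}$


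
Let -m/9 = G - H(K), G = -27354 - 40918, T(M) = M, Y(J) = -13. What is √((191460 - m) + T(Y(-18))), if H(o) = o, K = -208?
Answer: I*√421129 ≈ 648.94*I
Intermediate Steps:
G = -68272
m = 612576 (m = -9*(-68272 - 1*(-208)) = -9*(-68272 + 208) = -9*(-68064) = 612576)
√((191460 - m) + T(Y(-18))) = √((191460 - 1*612576) - 13) = √((191460 - 612576) - 13) = √(-421116 - 13) = √(-421129) = I*√421129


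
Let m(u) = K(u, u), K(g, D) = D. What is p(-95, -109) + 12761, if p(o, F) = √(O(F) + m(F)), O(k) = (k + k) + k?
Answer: 12761 + 2*I*√109 ≈ 12761.0 + 20.881*I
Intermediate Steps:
m(u) = u
O(k) = 3*k (O(k) = 2*k + k = 3*k)
p(o, F) = 2*√F (p(o, F) = √(3*F + F) = √(4*F) = 2*√F)
p(-95, -109) + 12761 = 2*√(-109) + 12761 = 2*(I*√109) + 12761 = 2*I*√109 + 12761 = 12761 + 2*I*√109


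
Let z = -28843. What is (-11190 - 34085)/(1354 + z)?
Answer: 45275/27489 ≈ 1.6470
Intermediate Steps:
(-11190 - 34085)/(1354 + z) = (-11190 - 34085)/(1354 - 28843) = -45275/(-27489) = -45275*(-1/27489) = 45275/27489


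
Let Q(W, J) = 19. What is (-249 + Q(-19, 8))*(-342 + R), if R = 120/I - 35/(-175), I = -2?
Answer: 92414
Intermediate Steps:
R = -299/5 (R = 120/(-2) - 35/(-175) = 120*(-½) - 35*(-1/175) = -60 + ⅕ = -299/5 ≈ -59.800)
(-249 + Q(-19, 8))*(-342 + R) = (-249 + 19)*(-342 - 299/5) = -230*(-2009/5) = 92414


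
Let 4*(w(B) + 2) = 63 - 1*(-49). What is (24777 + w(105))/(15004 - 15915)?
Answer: -24803/911 ≈ -27.226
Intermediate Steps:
w(B) = 26 (w(B) = -2 + (63 - 1*(-49))/4 = -2 + (63 + 49)/4 = -2 + (¼)*112 = -2 + 28 = 26)
(24777 + w(105))/(15004 - 15915) = (24777 + 26)/(15004 - 15915) = 24803/(-911) = 24803*(-1/911) = -24803/911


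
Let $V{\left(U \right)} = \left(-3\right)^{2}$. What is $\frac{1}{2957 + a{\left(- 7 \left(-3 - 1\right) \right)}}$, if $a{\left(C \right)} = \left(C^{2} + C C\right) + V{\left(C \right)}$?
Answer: $\frac{1}{4534} \approx 0.00022056$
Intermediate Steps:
$V{\left(U \right)} = 9$
$a{\left(C \right)} = 9 + 2 C^{2}$ ($a{\left(C \right)} = \left(C^{2} + C C\right) + 9 = \left(C^{2} + C^{2}\right) + 9 = 2 C^{2} + 9 = 9 + 2 C^{2}$)
$\frac{1}{2957 + a{\left(- 7 \left(-3 - 1\right) \right)}} = \frac{1}{2957 + \left(9 + 2 \left(- 7 \left(-3 - 1\right)\right)^{2}\right)} = \frac{1}{2957 + \left(9 + 2 \left(\left(-7\right) \left(-4\right)\right)^{2}\right)} = \frac{1}{2957 + \left(9 + 2 \cdot 28^{2}\right)} = \frac{1}{2957 + \left(9 + 2 \cdot 784\right)} = \frac{1}{2957 + \left(9 + 1568\right)} = \frac{1}{2957 + 1577} = \frac{1}{4534}$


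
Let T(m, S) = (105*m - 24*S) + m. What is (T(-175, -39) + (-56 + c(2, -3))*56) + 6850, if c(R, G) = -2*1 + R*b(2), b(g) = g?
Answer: -13788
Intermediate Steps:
c(R, G) = -2 + 2*R (c(R, G) = -2*1 + R*2 = -2 + 2*R)
T(m, S) = -24*S + 106*m (T(m, S) = (-24*S + 105*m) + m = -24*S + 106*m)
(T(-175, -39) + (-56 + c(2, -3))*56) + 6850 = ((-24*(-39) + 106*(-175)) + (-56 + (-2 + 2*2))*56) + 6850 = ((936 - 18550) + (-56 + (-2 + 4))*56) + 6850 = (-17614 + (-56 + 2)*56) + 6850 = (-17614 - 54*56) + 6850 = (-17614 - 3024) + 6850 = -20638 + 6850 = -13788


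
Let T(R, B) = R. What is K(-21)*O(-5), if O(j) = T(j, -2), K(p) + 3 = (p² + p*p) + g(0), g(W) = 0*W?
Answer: -4395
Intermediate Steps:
g(W) = 0
K(p) = -3 + 2*p² (K(p) = -3 + ((p² + p*p) + 0) = -3 + ((p² + p²) + 0) = -3 + (2*p² + 0) = -3 + 2*p²)
O(j) = j
K(-21)*O(-5) = (-3 + 2*(-21)²)*(-5) = (-3 + 2*441)*(-5) = (-3 + 882)*(-5) = 879*(-5) = -4395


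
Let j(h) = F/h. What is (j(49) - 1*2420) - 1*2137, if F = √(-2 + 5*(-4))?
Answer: -4557 + I*√22/49 ≈ -4557.0 + 0.095723*I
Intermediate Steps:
F = I*√22 (F = √(-2 - 20) = √(-22) = I*√22 ≈ 4.6904*I)
j(h) = I*√22/h (j(h) = (I*√22)/h = I*√22/h)
(j(49) - 1*2420) - 1*2137 = (I*√22/49 - 1*2420) - 1*2137 = (I*√22*(1/49) - 2420) - 2137 = (I*√22/49 - 2420) - 2137 = (-2420 + I*√22/49) - 2137 = -4557 + I*√22/49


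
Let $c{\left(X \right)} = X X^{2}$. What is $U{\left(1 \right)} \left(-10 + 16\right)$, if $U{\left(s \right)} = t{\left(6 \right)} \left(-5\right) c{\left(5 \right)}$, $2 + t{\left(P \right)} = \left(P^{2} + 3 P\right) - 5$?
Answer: $-176250$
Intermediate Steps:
$c{\left(X \right)} = X^{3}$
$t{\left(P \right)} = -7 + P^{2} + 3 P$ ($t{\left(P \right)} = -2 - \left(5 - P^{2} - 3 P\right) = -2 + \left(-5 + P^{2} + 3 P\right) = -7 + P^{2} + 3 P$)
$U{\left(s \right)} = -29375$ ($U{\left(s \right)} = \left(-7 + 6^{2} + 3 \cdot 6\right) \left(-5\right) 5^{3} = \left(-7 + 36 + 18\right) \left(-5\right) 125 = 47 \left(-5\right) 125 = \left(-235\right) 125 = -29375$)
$U{\left(1 \right)} \left(-10 + 16\right) = - 29375 \left(-10 + 16\right) = \left(-29375\right) 6 = -176250$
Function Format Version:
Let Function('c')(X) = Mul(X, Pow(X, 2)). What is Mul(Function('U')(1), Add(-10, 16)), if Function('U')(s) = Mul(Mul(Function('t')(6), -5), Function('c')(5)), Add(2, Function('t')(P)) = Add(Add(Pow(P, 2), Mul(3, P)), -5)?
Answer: -176250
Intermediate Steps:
Function('c')(X) = Pow(X, 3)
Function('t')(P) = Add(-7, Pow(P, 2), Mul(3, P)) (Function('t')(P) = Add(-2, Add(Add(Pow(P, 2), Mul(3, P)), -5)) = Add(-2, Add(-5, Pow(P, 2), Mul(3, P))) = Add(-7, Pow(P, 2), Mul(3, P)))
Function('U')(s) = -29375 (Function('U')(s) = Mul(Mul(Add(-7, Pow(6, 2), Mul(3, 6)), -5), Pow(5, 3)) = Mul(Mul(Add(-7, 36, 18), -5), 125) = Mul(Mul(47, -5), 125) = Mul(-235, 125) = -29375)
Mul(Function('U')(1), Add(-10, 16)) = Mul(-29375, Add(-10, 16)) = Mul(-29375, 6) = -176250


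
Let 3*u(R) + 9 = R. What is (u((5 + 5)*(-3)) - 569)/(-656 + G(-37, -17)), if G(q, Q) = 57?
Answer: 582/599 ≈ 0.97162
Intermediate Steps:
u(R) = -3 + R/3
(u((5 + 5)*(-3)) - 569)/(-656 + G(-37, -17)) = ((-3 + ((5 + 5)*(-3))/3) - 569)/(-656 + 57) = ((-3 + (10*(-3))/3) - 569)/(-599) = ((-3 + (⅓)*(-30)) - 569)*(-1/599) = ((-3 - 10) - 569)*(-1/599) = (-13 - 569)*(-1/599) = -582*(-1/599) = 582/599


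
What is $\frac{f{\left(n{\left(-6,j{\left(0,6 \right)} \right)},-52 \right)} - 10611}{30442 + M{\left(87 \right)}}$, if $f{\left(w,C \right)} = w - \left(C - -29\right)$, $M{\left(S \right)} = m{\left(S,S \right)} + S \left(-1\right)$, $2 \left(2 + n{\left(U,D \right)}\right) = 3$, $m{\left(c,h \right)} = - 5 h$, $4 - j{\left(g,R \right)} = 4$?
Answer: $- \frac{21177}{59840} \approx -0.35389$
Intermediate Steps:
$j{\left(g,R \right)} = 0$ ($j{\left(g,R \right)} = 4 - 4 = 0$)
$n{\left(U,D \right)} = - \frac{1}{2}$ ($n{\left(U,D \right)} = -2 + \frac{1}{2} \cdot 3 = -2 + \frac{3}{2} = - \frac{1}{2}$)
$M{\left(S \right)} = - 6 S$ ($M{\left(S \right)} = - 5 S + S \left(-1\right) = - 5 S - S = - 6 S$)
$f{\left(w,C \right)} = -29 + w - C$ ($f{\left(w,C \right)} = w - \left(C + 29\right) = w - \left(29 + C\right) = -29 + w - C$)
$\frac{f{\left(n{\left(-6,j{\left(0,6 \right)} \right)},-52 \right)} - 10611}{30442 + M{\left(87 \right)}} = \frac{\left(-29 - \frac{1}{2} - -52\right) - 10611}{30442 - 522} = \frac{\left(-29 - \frac{1}{2} + 52\right) - 10611}{30442 - 522} = \frac{\frac{45}{2} - 10611}{29920} = \left(- \frac{21177}{2}\right) \frac{1}{29920} = - \frac{21177}{59840}$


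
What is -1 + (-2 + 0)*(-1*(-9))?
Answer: -19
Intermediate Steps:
-1 + (-2 + 0)*(-1*(-9)) = -1 - 2*9 = -1 - 18 = -19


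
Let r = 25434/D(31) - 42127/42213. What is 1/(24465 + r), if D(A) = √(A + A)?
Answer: 675696451095777/16242060722412902381 - 22660897521573*√62/32484121444825804762 ≈ 3.6109e-5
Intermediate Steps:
D(A) = √2*√A (D(A) = √(2*A) = √2*√A)
r = -42127/42213 + 12717*√62/31 (r = 25434/((√2*√31)) - 42127/42213 = 25434/(√62) - 42127*1/42213 = 25434*(√62/62) - 42127/42213 = 12717*√62/31 - 42127/42213 = -42127/42213 + 12717*√62/31 ≈ 3229.1)
1/(24465 + r) = 1/(24465 + (-42127/42213 + 12717*√62/31)) = 1/(1032698918/42213 + 12717*√62/31)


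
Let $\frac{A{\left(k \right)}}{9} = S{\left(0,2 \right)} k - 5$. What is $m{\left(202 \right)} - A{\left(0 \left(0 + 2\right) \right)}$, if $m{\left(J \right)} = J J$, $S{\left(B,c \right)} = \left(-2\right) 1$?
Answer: $40849$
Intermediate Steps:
$S{\left(B,c \right)} = -2$
$A{\left(k \right)} = -45 - 18 k$ ($A{\left(k \right)} = 9 \left(- 2 k - 5\right) = 9 \left(-5 - 2 k\right) = -45 - 18 k$)
$m{\left(J \right)} = J^{2}$
$m{\left(202 \right)} - A{\left(0 \left(0 + 2\right) \right)} = 202^{2} - \left(-45 - 18 \cdot 0 \left(0 + 2\right)\right) = 40804 - \left(-45 - 18 \cdot 0 \cdot 2\right) = 40804 - \left(-45 - 0\right) = 40804 - \left(-45 + 0\right) = 40804 - -45 = 40804 + 45 = 40849$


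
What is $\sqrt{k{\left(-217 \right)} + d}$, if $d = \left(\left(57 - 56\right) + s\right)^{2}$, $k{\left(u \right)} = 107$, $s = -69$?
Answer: $\sqrt{4731} \approx 68.782$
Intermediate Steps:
$d = 4624$ ($d = \left(\left(57 - 56\right) - 69\right)^{2} = \left(1 - 69\right)^{2} = \left(-68\right)^{2} = 4624$)
$\sqrt{k{\left(-217 \right)} + d} = \sqrt{107 + 4624} = \sqrt{4731}$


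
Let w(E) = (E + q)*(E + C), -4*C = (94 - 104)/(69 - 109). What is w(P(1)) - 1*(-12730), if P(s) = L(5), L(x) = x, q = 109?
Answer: 106343/8 ≈ 13293.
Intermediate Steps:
P(s) = 5
C = -1/16 (C = -(94 - 104)/(4*(69 - 109)) = -(-5)/(2*(-40)) = -(-5)*(-1)/(2*40) = -1/4*1/4 = -1/16 ≈ -0.062500)
w(E) = (109 + E)*(-1/16 + E) (w(E) = (E + 109)*(E - 1/16) = (109 + E)*(-1/16 + E))
w(P(1)) - 1*(-12730) = (-109/16 + 5**2 + (1743/16)*5) - 1*(-12730) = (-109/16 + 25 + 8715/16) + 12730 = 4503/8 + 12730 = 106343/8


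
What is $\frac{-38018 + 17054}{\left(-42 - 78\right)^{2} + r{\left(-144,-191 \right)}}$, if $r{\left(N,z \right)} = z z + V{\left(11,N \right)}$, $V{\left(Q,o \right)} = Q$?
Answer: $- \frac{1747}{4241} \approx -0.41193$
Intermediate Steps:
$r{\left(N,z \right)} = 11 + z^{2}$ ($r{\left(N,z \right)} = z z + 11 = z^{2} + 11 = 11 + z^{2}$)
$\frac{-38018 + 17054}{\left(-42 - 78\right)^{2} + r{\left(-144,-191 \right)}} = \frac{-38018 + 17054}{\left(-42 - 78\right)^{2} + \left(11 + \left(-191\right)^{2}\right)} = - \frac{20964}{\left(-120\right)^{2} + \left(11 + 36481\right)} = - \frac{20964}{14400 + 36492} = - \frac{20964}{50892} = \left(-20964\right) \frac{1}{50892} = - \frac{1747}{4241}$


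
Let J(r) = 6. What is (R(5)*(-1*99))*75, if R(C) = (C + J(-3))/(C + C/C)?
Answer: -27225/2 ≈ -13613.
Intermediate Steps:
R(C) = (6 + C)/(1 + C) (R(C) = (C + 6)/(C + C/C) = (6 + C)/(C + 1) = (6 + C)/(1 + C))
(R(5)*(-1*99))*75 = (((6 + 5)/(1 + 5))*(-1*99))*75 = ((11/6)*(-99))*75 = -363/2*75 = -27225/2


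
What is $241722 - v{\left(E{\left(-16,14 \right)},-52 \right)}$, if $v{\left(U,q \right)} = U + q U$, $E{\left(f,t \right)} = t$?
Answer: $242436$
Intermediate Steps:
$v{\left(U,q \right)} = U + U q$
$241722 - v{\left(E{\left(-16,14 \right)},-52 \right)} = 241722 - 14 \left(1 - 52\right) = 241722 - 14 \left(-51\right) = 241722 - -714 = 241722 + 714 = 242436$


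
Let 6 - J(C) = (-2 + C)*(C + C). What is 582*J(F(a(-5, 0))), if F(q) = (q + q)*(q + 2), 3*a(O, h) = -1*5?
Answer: -14356/27 ≈ -531.70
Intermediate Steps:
a(O, h) = -5/3 (a(O, h) = (-1*5)/3 = (⅓)*(-5) = -5/3)
F(q) = 2*q*(2 + q) (F(q) = (2*q)*(2 + q) = 2*q*(2 + q))
J(C) = 6 - 2*C*(-2 + C) (J(C) = 6 - (-2 + C)*(C + C) = 6 - (-2 + C)*2*C = 6 - 2*C*(-2 + C))
582*J(F(a(-5, 0))) = 582*(6 - 2*100*(2 - 5/3)²/9 + 4*(2*(-5/3)*(2 - 5/3))) = 582*(6 - 2*(2*(-5/3)*(⅓))² + 4*(2*(-5/3)*(⅓))) = 582*(6 - 2*(-10/9)² + 4*(-10/9)) = 582*(6 - 2*100/81 - 40/9) = 582*(6 - 200/81 - 40/9) = 582*(-74/81) = -14356/27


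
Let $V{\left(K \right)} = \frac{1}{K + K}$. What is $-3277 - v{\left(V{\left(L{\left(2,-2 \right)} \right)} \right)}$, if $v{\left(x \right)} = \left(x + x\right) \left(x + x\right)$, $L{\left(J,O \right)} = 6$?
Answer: $- \frac{117973}{36} \approx -3277.0$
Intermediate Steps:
$V{\left(K \right)} = \frac{1}{2 K}$
$v{\left(x \right)} = 4 x^{2}$ ($v{\left(x \right)} = 2 x 2 x = 4 x^{2}$)
$-3277 - v{\left(V{\left(L{\left(2,-2 \right)} \right)} \right)} = -3277 - 4 \left(\frac{1}{2 \cdot 6}\right)^{2} = -3277 - 4 \left(\frac{1}{2} \cdot \frac{1}{6}\right)^{2} = -3277 - \frac{4}{144} = -3277 - 4 \cdot \frac{1}{144} = -3277 - \frac{1}{36} = - \frac{117973}{36}$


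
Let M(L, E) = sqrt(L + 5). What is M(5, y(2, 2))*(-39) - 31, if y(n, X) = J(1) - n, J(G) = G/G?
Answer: -31 - 39*sqrt(10) ≈ -154.33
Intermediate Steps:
J(G) = 1
y(n, X) = 1 - n
M(L, E) = sqrt(5 + L)
M(5, y(2, 2))*(-39) - 31 = sqrt(5 + 5)*(-39) - 31 = sqrt(10)*(-39) - 31 = -39*sqrt(10) - 31 = -31 - 39*sqrt(10)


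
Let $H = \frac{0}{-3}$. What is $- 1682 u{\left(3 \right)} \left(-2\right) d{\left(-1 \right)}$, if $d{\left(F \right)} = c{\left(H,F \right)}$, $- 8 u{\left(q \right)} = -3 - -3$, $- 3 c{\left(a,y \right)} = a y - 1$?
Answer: $0$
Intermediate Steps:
$H = 0$ ($H = 0 \left(- \frac{1}{3}\right) = 0$)
$c{\left(a,y \right)} = \frac{1}{3} - \frac{a y}{3}$ ($c{\left(a,y \right)} = - \frac{a y - 1}{3} = - \frac{-1 + a y}{3} = \frac{1}{3} - \frac{a y}{3}$)
$u{\left(q \right)} = 0$ ($u{\left(q \right)} = - \frac{-3 - -3}{8} = - \frac{-3 + 3}{8} = \left(- \frac{1}{8}\right) 0 = 0$)
$d{\left(F \right)} = \frac{1}{3}$ ($d{\left(F \right)} = \frac{1}{3} - 0 F = \frac{1}{3} + 0 = \frac{1}{3}$)
$- 1682 u{\left(3 \right)} \left(-2\right) d{\left(-1 \right)} = - 1682 \cdot 0 \left(-2\right) \frac{1}{3} = - 1682 \cdot 0 \cdot \frac{1}{3} = \left(-1682\right) 0 = 0$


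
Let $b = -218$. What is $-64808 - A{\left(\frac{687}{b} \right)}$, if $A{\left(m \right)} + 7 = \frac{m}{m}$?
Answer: $-64802$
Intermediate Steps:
$A{\left(m \right)} = -6$ ($A{\left(m \right)} = -7 + \frac{m}{m} = -7 + 1 = -6$)
$-64808 - A{\left(\frac{687}{b} \right)} = -64808 - -6 = -64808 + 6 = -64802$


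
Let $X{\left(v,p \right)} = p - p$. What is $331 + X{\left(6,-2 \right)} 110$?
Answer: $331$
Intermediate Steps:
$X{\left(v,p \right)} = 0$
$331 + X{\left(6,-2 \right)} 110 = 331 + 0 \cdot 110 = 331 + 0 = 331$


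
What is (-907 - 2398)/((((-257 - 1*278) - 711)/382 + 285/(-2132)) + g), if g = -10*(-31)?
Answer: -1345835660/124853049 ≈ -10.779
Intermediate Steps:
g = 310
(-907 - 2398)/((((-257 - 1*278) - 711)/382 + 285/(-2132)) + g) = (-907 - 2398)/((((-257 - 1*278) - 711)/382 + 285/(-2132)) + 310) = -3305/((((-257 - 278) - 711)*(1/382) + 285*(-1/2132)) + 310) = -3305/(((-535 - 711)*(1/382) - 285/2132) + 310) = -3305/((-1246*1/382 - 285/2132) + 310) = -3305/((-623/191 - 285/2132) + 310) = -3305/(-1382671/407212 + 310) = -3305/124853049/407212 = -3305*407212/124853049 = -1345835660/124853049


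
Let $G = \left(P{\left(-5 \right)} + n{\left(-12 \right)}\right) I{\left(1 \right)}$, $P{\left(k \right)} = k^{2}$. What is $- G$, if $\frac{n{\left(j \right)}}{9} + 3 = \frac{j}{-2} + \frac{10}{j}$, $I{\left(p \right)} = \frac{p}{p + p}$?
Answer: $- \frac{89}{4} \approx -22.25$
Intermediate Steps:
$I{\left(p \right)} = \frac{1}{2}$ ($I{\left(p \right)} = \frac{p}{2 p} = p \frac{1}{2 p} = \frac{1}{2}$)
$n{\left(j \right)} = -27 + \frac{90}{j} - \frac{9 j}{2}$ ($n{\left(j \right)} = -27 + 9 \left(\frac{j}{-2} + \frac{10}{j}\right) = -27 + 9 \left(j \left(- \frac{1}{2}\right) + \frac{10}{j}\right) = -27 + 9 \left(- \frac{j}{2} + \frac{10}{j}\right) = -27 + 9 \left(\frac{10}{j} - \frac{j}{2}\right) = -27 - \left(- \frac{90}{j} + \frac{9 j}{2}\right) = -27 + \frac{90}{j} - \frac{9 j}{2}$)
$G = \frac{89}{4}$ ($G = \left(\left(-5\right)^{2} - \left(-27 + \frac{15}{2}\right)\right) \frac{1}{2} = \left(25 + \left(-27 + 90 \left(- \frac{1}{12}\right) + 54\right)\right) \frac{1}{2} = \left(25 - - \frac{39}{2}\right) \frac{1}{2} = \left(25 + \frac{39}{2}\right) \frac{1}{2} = \frac{89}{2} \cdot \frac{1}{2} = \frac{89}{4} \approx 22.25$)
$- G = \left(-1\right) \frac{89}{4} = - \frac{89}{4}$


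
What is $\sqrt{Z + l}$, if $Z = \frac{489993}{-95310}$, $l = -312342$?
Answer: $\frac{i \sqrt{35029138408630}}{10590} \approx 558.88 i$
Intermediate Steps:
$Z = - \frac{163331}{31770}$ ($Z = 489993 \left(- \frac{1}{95310}\right) = - \frac{163331}{31770} \approx -5.141$)
$\sqrt{Z + l} = \sqrt{- \frac{163331}{31770} - 312342} = \sqrt{- \frac{9923268671}{31770}} = \frac{i \sqrt{35029138408630}}{10590}$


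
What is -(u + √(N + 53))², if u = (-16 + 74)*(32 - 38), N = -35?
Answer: -121122 + 2088*√2 ≈ -1.1817e+5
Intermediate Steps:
u = -348 (u = 58*(-6) = -348)
-(u + √(N + 53))² = -(-348 + √(-35 + 53))² = -(-348 + √18)² = -(-348 + 3*√2)²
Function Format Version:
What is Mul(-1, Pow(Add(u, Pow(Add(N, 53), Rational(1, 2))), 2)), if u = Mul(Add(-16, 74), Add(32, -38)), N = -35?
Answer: Add(-121122, Mul(2088, Pow(2, Rational(1, 2)))) ≈ -1.1817e+5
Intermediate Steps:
u = -348 (u = Mul(58, -6) = -348)
Mul(-1, Pow(Add(u, Pow(Add(N, 53), Rational(1, 2))), 2)) = Mul(-1, Pow(Add(-348, Pow(Add(-35, 53), Rational(1, 2))), 2)) = Mul(-1, Pow(Add(-348, Pow(18, Rational(1, 2))), 2)) = Mul(-1, Pow(Add(-348, Mul(3, Pow(2, Rational(1, 2)))), 2))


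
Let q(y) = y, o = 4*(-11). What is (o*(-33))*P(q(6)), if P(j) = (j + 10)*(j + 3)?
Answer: 209088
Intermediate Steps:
o = -44
P(j) = (3 + j)*(10 + j) (P(j) = (10 + j)*(3 + j) = (3 + j)*(10 + j))
(o*(-33))*P(q(6)) = (-44*(-33))*(30 + 6² + 13*6) = 1452*(30 + 36 + 78) = 1452*144 = 209088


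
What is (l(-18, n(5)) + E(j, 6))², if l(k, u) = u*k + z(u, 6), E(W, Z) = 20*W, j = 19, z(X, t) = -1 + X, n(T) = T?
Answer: 86436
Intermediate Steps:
l(k, u) = -1 + u + k*u (l(k, u) = u*k + (-1 + u) = k*u + (-1 + u) = -1 + u + k*u)
(l(-18, n(5)) + E(j, 6))² = ((-1 + 5 - 18*5) + 20*19)² = ((-1 + 5 - 90) + 380)² = (-86 + 380)² = 294² = 86436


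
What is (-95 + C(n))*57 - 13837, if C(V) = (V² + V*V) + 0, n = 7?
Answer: -13666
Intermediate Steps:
C(V) = 2*V² (C(V) = (V² + V²) + 0 = 2*V² + 0 = 2*V²)
(-95 + C(n))*57 - 13837 = (-95 + 2*7²)*57 - 13837 = (-95 + 2*49)*57 - 13837 = (-95 + 98)*57 - 13837 = 3*57 - 13837 = 171 - 13837 = -13666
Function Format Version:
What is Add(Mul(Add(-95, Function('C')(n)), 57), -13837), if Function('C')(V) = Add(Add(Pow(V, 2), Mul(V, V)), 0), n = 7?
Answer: -13666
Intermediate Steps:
Function('C')(V) = Mul(2, Pow(V, 2)) (Function('C')(V) = Add(Add(Pow(V, 2), Pow(V, 2)), 0) = Add(Mul(2, Pow(V, 2)), 0) = Mul(2, Pow(V, 2)))
Add(Mul(Add(-95, Function('C')(n)), 57), -13837) = Add(Mul(Add(-95, Mul(2, Pow(7, 2))), 57), -13837) = Add(Mul(Add(-95, Mul(2, 49)), 57), -13837) = Add(Mul(Add(-95, 98), 57), -13837) = Add(Mul(3, 57), -13837) = Add(171, -13837) = -13666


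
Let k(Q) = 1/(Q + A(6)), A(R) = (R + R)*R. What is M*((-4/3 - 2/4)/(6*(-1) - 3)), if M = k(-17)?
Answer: 1/270 ≈ 0.0037037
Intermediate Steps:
A(R) = 2*R² (A(R) = (2*R)*R = 2*R²)
k(Q) = 1/(72 + Q) (k(Q) = 1/(Q + 2*6²) = 1/(Q + 2*36) = 1/(Q + 72) = 1/(72 + Q))
M = 1/55 (M = 1/(72 - 17) = 1/55 ≈ 0.018182)
M*((-4/3 - 2/4)/(6*(-1) - 3)) = ((-4/3 - 2/4)/(6*(-1) - 3))/55 = ((-4*⅓ - 2*¼)/(-6 - 3))/55 = ((-4/3 - ½)/(-9))/55 = (-11/6*(-⅑))/55 = (1/55)*(11/54) = 1/270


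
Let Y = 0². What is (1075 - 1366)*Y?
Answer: 0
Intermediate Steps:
Y = 0
(1075 - 1366)*Y = (1075 - 1366)*0 = -291*0 = 0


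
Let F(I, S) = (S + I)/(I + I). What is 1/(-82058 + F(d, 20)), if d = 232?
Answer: -116/9518665 ≈ -1.2187e-5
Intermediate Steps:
F(I, S) = (I + S)/(2*I) (F(I, S) = (I + S)/((2*I)) = (I + S)*(1/(2*I)) = (I + S)/(2*I))
1/(-82058 + F(d, 20)) = 1/(-82058 + (½)*(232 + 20)/232) = 1/(-82058 + (½)*(1/232)*252) = 1/(-82058 + 63/116) = 1/(-9518665/116) = -116/9518665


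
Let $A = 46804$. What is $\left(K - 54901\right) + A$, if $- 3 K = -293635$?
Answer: $\frac{269344}{3} \approx 89781.0$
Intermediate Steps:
$K = \frac{293635}{3}$ ($K = \left(- \frac{1}{3}\right) \left(-293635\right) = \frac{293635}{3} \approx 97878.0$)
$\left(K - 54901\right) + A = \left(\frac{293635}{3} - 54901\right) + 46804 = \frac{128932}{3} + 46804 = \frac{269344}{3}$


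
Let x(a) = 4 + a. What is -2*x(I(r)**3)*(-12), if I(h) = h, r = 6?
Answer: 5280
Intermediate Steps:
-2*x(I(r)**3)*(-12) = -2*(4 + 6**3)*(-12) = -2*(4 + 216)*(-12) = -2*220*(-12) = -440*(-12) = 5280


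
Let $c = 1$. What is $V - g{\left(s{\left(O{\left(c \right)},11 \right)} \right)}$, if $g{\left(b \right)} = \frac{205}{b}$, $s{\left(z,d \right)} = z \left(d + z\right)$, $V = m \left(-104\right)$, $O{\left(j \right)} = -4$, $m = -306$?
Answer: $\frac{891277}{28} \approx 31831.0$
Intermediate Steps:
$V = 31824$ ($V = \left(-306\right) \left(-104\right) = 31824$)
$V - g{\left(s{\left(O{\left(c \right)},11 \right)} \right)} = 31824 - \frac{205}{\left(-4\right) \left(11 - 4\right)} = 31824 - \frac{205}{\left(-4\right) 7} = 31824 - \frac{205}{-28} = 31824 - 205 \left(- \frac{1}{28}\right) = 31824 - - \frac{205}{28} = 31824 + \frac{205}{28} = \frac{891277}{28}$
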